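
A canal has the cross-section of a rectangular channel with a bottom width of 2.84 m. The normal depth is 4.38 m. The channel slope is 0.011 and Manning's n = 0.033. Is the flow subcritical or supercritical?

subcritical

Flow area A = b·y = 2.84 × 4.38 = 12.44 m². Wetted perimeter P = b + 2y = 2.84 + 2×4.38 = 11.6 m.
Hydraulic radius R = A/P = 12.44/11.6 = 1.072 m.
V = (1/n) R^(2/3) √S = (1/0.033) × 1.072^(2/3) × √0.011 = 3.33 m/s. Hydraulic depth D_h = A/T = 12.44/2.84 = 4.38 m.
Froude number Fr = V/√(g·D_h) = 3.33/√(9.81×4.38) = 0.508, which is less than 1, so the flow is subcritical.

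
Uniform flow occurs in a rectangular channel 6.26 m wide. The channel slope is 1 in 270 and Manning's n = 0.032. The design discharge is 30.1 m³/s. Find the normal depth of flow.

y_n = 2.15 m

Manning's equation rearranged: A R^(2/3) = nQ / (1·√S) = 0.032 × 30.1 / (√0.003704) = 15.83.
Try y = 1.69 m: A R^(2/3) = 11.26 — too small.
Try y = 2.4 m: A R^(2/3) = 18.43 — too large.
Try y = 2.15 m: A R^(2/3) = 15.82 — matches.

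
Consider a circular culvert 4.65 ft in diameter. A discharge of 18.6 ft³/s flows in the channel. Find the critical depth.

y_c = 1.21 ft

At critical depth, Q² T / (g A³) = 1, i.e. A³/T = Q²/g = 18.6²/32.2 = 10.74.
Try y = 1.39 ft: A³/T = 18.2 — too large.
Try y = 0.971 ft: A³/T = 4.499 — too small.
Try y = 1.21 ft: A³/T = 10.62 — matches.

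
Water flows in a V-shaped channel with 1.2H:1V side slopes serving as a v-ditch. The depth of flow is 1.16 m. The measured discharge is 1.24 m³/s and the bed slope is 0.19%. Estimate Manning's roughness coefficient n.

For a triangular section with side slope z = 1.2: A = zy² = 1.2×1.16² = 1.615 m²; P = 2y√(1+z²) = 2×1.16×1.562 = 3.624 m.
Hydraulic radius R = A/P = 1.615/3.624 = 0.4456 m.
Rearranging Manning's equation: n = (1/Q) A R^(2/3) S^(1/2) = (1/1.24) × 1.615 × 0.4456^(2/3) × √0.0019 = 0.0331.

n = 0.0331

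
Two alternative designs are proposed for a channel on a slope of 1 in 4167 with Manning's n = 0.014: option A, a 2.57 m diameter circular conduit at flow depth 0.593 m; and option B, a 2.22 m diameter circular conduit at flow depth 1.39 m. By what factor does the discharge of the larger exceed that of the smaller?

4.15

Channel A: For a circular section of diameter D = 2.57 m at depth y = 0.593 m, the central angle is θ = 2 arccos(1 − 2y/D) = 2.004 rad. Then A = (D²/8)(θ − sin θ) = 0.9055 m² and P = Dθ/2 = 2.575 m. Hydraulic radius R = A/P = 0.9055/2.575 = 0.3516 m. Q_A = (1/0.014)·0.9055·0.3516^(2/3)·√0.00024 = 0.4991 m³/s.
Channel B: For a circular section of diameter D = 2.22 m at depth y = 1.39 m, the central angle is θ = 2 arccos(1 − 2y/D) = 3.652 rad. Then A = (D²/8)(θ − sin θ) = 2.55 m² and P = Dθ/2 = 4.053 m. Hydraulic radius R = A/P = 2.55/4.053 = 0.6292 m. Q_B = (1/0.014)·2.55·0.6292^(2/3)·√0.00024 = 2.072 m³/s.
The larger discharge is 2.072 m³/s and the smaller is 0.4991 m³/s; the ratio is 4.15.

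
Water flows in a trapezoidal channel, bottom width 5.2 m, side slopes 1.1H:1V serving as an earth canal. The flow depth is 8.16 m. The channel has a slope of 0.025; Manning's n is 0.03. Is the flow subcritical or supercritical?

supercritical

With bottom width b = 5.2 m and side slope z = 1.1: A = (b + zy)y = (5.2 + 1.1×8.16)×8.16 = 115.7 m²; P = b + 2y√(1+z²) = 5.2 + 2×8.16×1.487 = 29.46 m.
Hydraulic radius R = A/P = 115.7/29.46 = 3.926 m.
V = (1/n) R^(2/3) √S = (1/0.03) × 3.926^(2/3) × √0.025 = 13.12 m/s. Hydraulic depth D_h = A/T = 115.7/23.15 = 4.996 m.
Froude number Fr = V/√(g·D_h) = 13.12/√(9.81×4.996) = 1.87, which is greater than 1, so the flow is supercritical.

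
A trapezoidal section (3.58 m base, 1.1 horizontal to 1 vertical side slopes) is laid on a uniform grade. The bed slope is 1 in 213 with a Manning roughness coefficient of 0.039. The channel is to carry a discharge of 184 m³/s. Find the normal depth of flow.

y_n = 5.58 m

Manning's equation rearranged: A R^(2/3) = nQ / (1·√S) = 0.039 × 184 / (√0.004695) = 104.7.
At y = 4.43 m: A R^(2/3) = 64.02 — too small.
At y = 6.61 m: A R^(2/3) = 152.1 — too large.
At y = 5.58 m: A R^(2/3) = 104.8 — ≈ 104.7.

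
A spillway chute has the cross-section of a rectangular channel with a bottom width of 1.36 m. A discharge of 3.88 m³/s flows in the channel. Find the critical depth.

y_c = 0.94 m

For a rectangular channel, critical depth y_c = (q²/g)^(1/3) where q = Q/b = 3.88/1.36 = 2.853 m²/s.
So y_c = (2.853²/9.81)^(1/3) = 0.94 m.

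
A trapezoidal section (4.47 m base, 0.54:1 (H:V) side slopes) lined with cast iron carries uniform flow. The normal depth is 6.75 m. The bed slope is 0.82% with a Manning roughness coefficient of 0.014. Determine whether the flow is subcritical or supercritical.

With bottom width b = 4.47 m and side slope z = 0.54: A = (b + zy)y = (4.47 + 0.54×6.75)×6.75 = 54.78 m²; P = b + 2y√(1+z²) = 4.47 + 2×6.75×1.136 = 19.81 m.
Hydraulic radius R = A/P = 54.78/19.81 = 2.765 m.
V = (1/n) R^(2/3) √S = (1/0.014) × 2.765^(2/3) × √0.0082 = 12.74 m/s. Hydraulic depth D_h = A/T = 54.78/11.76 = 4.658 m.
Froude number Fr = V/√(g·D_h) = 12.74/√(9.81×4.658) = 1.88, which is greater than 1, so the flow is supercritical.

supercritical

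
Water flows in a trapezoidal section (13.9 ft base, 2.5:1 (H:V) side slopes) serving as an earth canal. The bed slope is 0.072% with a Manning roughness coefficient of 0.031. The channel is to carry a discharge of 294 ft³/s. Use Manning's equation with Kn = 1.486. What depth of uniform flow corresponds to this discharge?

Manning's equation rearranged: A R^(2/3) = nQ / (1.486·√S) = 0.031 × 294 / (1.486 × √0.00072) = 228.6.
At y = 5.11 ft: A R^(2/3) = 301.6 — over.
At y = 3.56 ft: A R^(2/3) = 147.7 — short.
At y = 4.45 ft: A R^(2/3) = 228.6 — matches.

y_n = 4.45 ft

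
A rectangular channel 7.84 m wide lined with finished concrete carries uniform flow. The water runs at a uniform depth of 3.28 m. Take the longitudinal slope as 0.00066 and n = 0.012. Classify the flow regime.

subcritical

Flow area A = b·y = 7.84 × 3.28 = 25.72 m². Wetted perimeter P = b + 2y = 7.84 + 2×3.28 = 14.4 m.
Hydraulic radius R = A/P = 25.72/14.4 = 1.786 m.
V = (1/n) R^(2/3) √S = (1/0.012) × 1.786^(2/3) × √0.00066 = 3.151 m/s. Hydraulic depth D_h = A/T = 25.72/7.84 = 3.28 m.
Froude number Fr = V/√(g·D_h) = 3.151/√(9.81×3.28) = 0.556, which is less than 1, so the flow is subcritical.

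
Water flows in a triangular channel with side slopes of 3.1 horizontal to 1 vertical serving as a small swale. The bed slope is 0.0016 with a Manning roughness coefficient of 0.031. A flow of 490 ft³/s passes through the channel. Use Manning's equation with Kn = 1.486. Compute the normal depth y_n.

y_n = 6.3 ft

Manning's equation rearranged: A R^(2/3) = nQ / (1.486·√S) = 0.031 × 490 / (1.486 × √0.0016) = 255.6.
At y = 7.26 ft: A R^(2/3) = 373.4 — too large.
At y = 4.42 ft: A R^(2/3) = 99.42 — too small.
At y = 6.3 ft: A R^(2/3) = 255.8 — ≈ 255.6.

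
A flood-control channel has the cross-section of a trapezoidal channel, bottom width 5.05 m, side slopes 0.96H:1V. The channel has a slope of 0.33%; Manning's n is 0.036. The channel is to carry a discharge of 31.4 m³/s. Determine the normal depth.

y_n = 2.19 m

Manning's equation rearranged: A R^(2/3) = nQ / (1·√S) = 0.036 × 31.4 / (√0.0033) = 19.68.
Trying y = 1.5 m: A R^(2/3) = 10.1 — low.
Trying y = 2.67 m: A R^(2/3) = 28.18 — high.
Trying y = 2.19 m: A R^(2/3) = 19.68 — close enough.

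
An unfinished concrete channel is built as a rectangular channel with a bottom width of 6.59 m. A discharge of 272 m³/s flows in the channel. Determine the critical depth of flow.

For a rectangular channel, critical depth y_c = (q²/g)^(1/3) where q = Q/b = 272/6.59 = 41.27 m²/s.
So y_c = (41.27²/9.81)^(1/3) = 5.58 m.

y_c = 5.58 m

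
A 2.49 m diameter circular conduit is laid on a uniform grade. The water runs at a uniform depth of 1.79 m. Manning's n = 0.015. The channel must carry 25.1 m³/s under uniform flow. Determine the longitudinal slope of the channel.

S = 0.015

For a circular section of diameter D = 2.49 m at depth y = 1.79 m, the central angle is θ = 2 arccos(1 − 2y/D) = 4.048 rad. Then A = (D²/8)(θ − sin θ) = 3.747 m² and P = Dθ/2 = 5.039 m.
Hydraulic radius R = A/P = 3.747/5.039 = 0.7436 m.
From Manning's equation, S = [nQ / (1 A R^(2/3))]² = [0.015 × 25.1 / (1 × 3.747 × 0.7436^(2/3))]² = 0.015.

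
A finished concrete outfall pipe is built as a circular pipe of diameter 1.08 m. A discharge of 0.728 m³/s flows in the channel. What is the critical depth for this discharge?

y_c = 0.474 m

At critical depth, Q² T / (g A³) = 1, i.e. A³/T = Q²/g = 0.728²/9.81 = 0.05402.
At y = 0.332 m: A³/T = 0.01371 — short.
At y = 0.58 m: A³/T = 0.1169 — over.
At y = 0.474 m: A³/T = 0.05405 — close enough.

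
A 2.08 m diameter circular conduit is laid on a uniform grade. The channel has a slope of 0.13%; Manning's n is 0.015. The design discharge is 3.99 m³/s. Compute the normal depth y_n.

Manning's equation rearranged: A R^(2/3) = nQ / (1·√S) = 0.015 × 3.99 / (√0.0013) = 1.66.
At y = 0.932 m: A R^(2/3) = 0.9083 — short.
At y = 1.56 m: A R^(2/3) = 2.004 — over.
At y = 1.35 m: A R^(2/3) = 1.659 — ≈ 1.66.

y_n = 1.35 m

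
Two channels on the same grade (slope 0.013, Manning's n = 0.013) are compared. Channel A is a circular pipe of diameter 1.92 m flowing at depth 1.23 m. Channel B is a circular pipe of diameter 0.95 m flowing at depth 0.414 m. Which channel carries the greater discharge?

Channel A: For a circular section of diameter D = 1.92 m at depth y = 1.23 m, the central angle is θ = 2 arccos(1 − 2y/D) = 3.712 rad. Then A = (D²/8)(θ − sin θ) = 1.959 m² and P = Dθ/2 = 3.563 m. Hydraulic radius R = A/P = 1.959/3.563 = 0.5498 m. Q_A = (1/0.013)·1.959·0.5498^(2/3)·√0.013 = 11.53 m³/s.
Channel B: For a circular section of diameter D = 0.95 m at depth y = 0.414 m, the central angle is θ = 2 arccos(1 − 2y/D) = 2.884 rad. Then A = (D²/8)(θ − sin θ) = 0.2966 m² and P = Dθ/2 = 1.37 m. Hydraulic radius R = A/P = 0.2966/1.37 = 0.2165 m. Q_B = (1/0.013)·0.2966·0.2165^(2/3)·√0.013 = 0.9381 m³/s.
Q_A = 11.53 m³/s vs Q_B = 0.9381 m³/s, so channel A carries more.

channel A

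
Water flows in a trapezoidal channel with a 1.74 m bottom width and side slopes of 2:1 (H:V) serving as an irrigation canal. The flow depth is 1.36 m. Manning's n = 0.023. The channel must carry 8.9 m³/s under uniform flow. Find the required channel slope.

With bottom width b = 1.74 m and side slope z = 2: A = (b + zy)y = (1.74 + 2×1.36)×1.36 = 6.066 m²; P = b + 2y√(1+z²) = 1.74 + 2×1.36×2.236 = 7.822 m.
Hydraulic radius R = A/P = 6.066/7.822 = 0.7754 m.
From Manning's equation, S = [nQ / (1 A R^(2/3))]² = [0.023 × 8.9 / (1 × 6.066 × 0.7754^(2/3))]² = 0.0016.

S = 0.0016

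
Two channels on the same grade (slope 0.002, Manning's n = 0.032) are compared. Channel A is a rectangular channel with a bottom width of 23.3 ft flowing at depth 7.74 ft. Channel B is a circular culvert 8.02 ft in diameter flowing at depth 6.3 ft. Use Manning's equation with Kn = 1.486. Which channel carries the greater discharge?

channel A

Channel A: Flow area A = b·y = 23.3 × 7.74 = 180.3 ft². Wetted perimeter P = b + 2y = 23.3 + 2×7.74 = 38.78 ft. Hydraulic radius R = A/P = 180.3/38.78 = 4.65 ft. Q_A = (1.486/0.032)·180.3·4.65^(2/3)·√0.002 = 1043 ft³/s.
Channel B: For a circular section of diameter D = 8.02 ft at depth y = 6.3 ft, the central angle is θ = 2 arccos(1 − 2y/D) = 4.357 rad. Then A = (D²/8)(θ − sin θ) = 42.57 ft² and P = Dθ/2 = 17.47 ft. Hydraulic radius R = A/P = 42.57/17.47 = 2.436 ft. Q_B = (1.486/0.032)·42.57·2.436^(2/3)·√0.002 = 160.1 ft³/s.
Q_A = 1043 ft³/s vs Q_B = 160.1 ft³/s, so channel A carries more.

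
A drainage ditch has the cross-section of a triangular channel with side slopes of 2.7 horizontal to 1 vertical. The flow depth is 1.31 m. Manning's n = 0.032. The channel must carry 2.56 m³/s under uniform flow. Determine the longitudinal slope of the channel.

S = 0.000599

For a triangular section with side slope z = 2.7: A = zy² = 2.7×1.31² = 4.633 m²; P = 2y√(1+z²) = 2×1.31×2.879 = 7.544 m.
Hydraulic radius R = A/P = 4.633/7.544 = 0.6142 m.
From Manning's equation, S = [nQ / (1 A R^(2/3))]² = [0.032 × 2.56 / (1 × 4.633 × 0.6142^(2/3))]² = 0.000599.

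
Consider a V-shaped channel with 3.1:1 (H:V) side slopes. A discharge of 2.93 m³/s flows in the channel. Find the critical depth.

y_c = 0.711 m

At critical depth, Q² T / (g A³) = 1, i.e. A³/T = Q²/g = 2.93²/9.81 = 0.8751.
Trying y = 0.8 m: A³/T = 1.575 — too large.
Trying y = 0.497 m: A³/T = 0.1457 — too small.
Trying y = 0.711 m: A³/T = 0.8731 — matches.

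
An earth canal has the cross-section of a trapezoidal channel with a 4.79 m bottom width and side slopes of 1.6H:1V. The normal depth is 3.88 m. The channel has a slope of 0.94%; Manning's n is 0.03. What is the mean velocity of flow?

With bottom width b = 4.79 m and side slope z = 1.6: A = (b + zy)y = (4.79 + 1.6×3.88)×3.88 = 42.67 m²; P = b + 2y√(1+z²) = 4.79 + 2×3.88×1.887 = 19.43 m.
Hydraulic radius R = A/P = 42.67/19.43 = 2.196 m.
From Manning's equation, V = (1/n) R^(2/3) S^(1/2) = (1/0.03) × 2.196^(2/3) × 0.0094^(1/2) = 5.46 m/s.

V = 5.46 m/s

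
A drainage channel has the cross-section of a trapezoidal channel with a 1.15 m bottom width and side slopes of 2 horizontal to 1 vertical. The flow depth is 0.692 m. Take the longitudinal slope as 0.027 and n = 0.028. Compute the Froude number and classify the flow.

supercritical

With bottom width b = 1.15 m and side slope z = 2: A = (b + zy)y = (1.15 + 2×0.692)×0.692 = 1.754 m²; P = b + 2y√(1+z²) = 1.15 + 2×0.692×2.236 = 4.245 m.
Hydraulic radius R = A/P = 1.754/4.245 = 0.4131 m.
V = (1/n) R^(2/3) √S = (1/0.028) × 0.4131^(2/3) × √0.027 = 3.255 m/s. Hydraulic depth D_h = A/T = 1.754/3.918 = 0.4476 m.
Froude number Fr = V/√(g·D_h) = 3.255/√(9.81×0.4476) = 1.55, which is greater than 1, so the flow is supercritical.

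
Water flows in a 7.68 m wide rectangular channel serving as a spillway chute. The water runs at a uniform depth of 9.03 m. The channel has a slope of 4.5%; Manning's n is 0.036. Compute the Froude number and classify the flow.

supercritical

Flow area A = b·y = 7.68 × 9.03 = 69.35 m². Wetted perimeter P = b + 2y = 7.68 + 2×9.03 = 25.74 m.
Hydraulic radius R = A/P = 69.35/25.74 = 2.694 m.
V = (1/n) R^(2/3) √S = (1/0.036) × 2.694^(2/3) × √0.045 = 11.41 m/s. Hydraulic depth D_h = A/T = 69.35/7.68 = 9.03 m.
Froude number Fr = V/√(g·D_h) = 11.41/√(9.81×9.03) = 1.21, which is greater than 1, so the flow is supercritical.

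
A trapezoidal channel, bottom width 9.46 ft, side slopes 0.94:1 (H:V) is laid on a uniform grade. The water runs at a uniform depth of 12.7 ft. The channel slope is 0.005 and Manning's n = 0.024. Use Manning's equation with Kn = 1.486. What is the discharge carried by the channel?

Q = 3990 ft³/s

With bottom width b = 9.46 ft and side slope z = 0.94: A = (b + zy)y = (9.46 + 0.94×12.7)×12.7 = 271.8 ft²; P = b + 2y√(1+z²) = 9.46 + 2×12.7×1.372 = 44.32 ft.
Hydraulic radius R = A/P = 271.8/44.32 = 6.132 ft.
Manning's equation: Q = (1.486/n) A R^(2/3) S^(1/2) = (1.486/0.024) × 271.8 × 6.132^(2/3) × 0.005^(1/2) = 3990 ft³/s.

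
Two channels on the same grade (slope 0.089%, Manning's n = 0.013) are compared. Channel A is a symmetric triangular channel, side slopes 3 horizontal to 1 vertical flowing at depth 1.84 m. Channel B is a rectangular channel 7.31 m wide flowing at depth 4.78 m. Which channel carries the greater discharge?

channel B

Channel A: For a triangular section with side slope z = 3: A = zy² = 3×1.84² = 10.16 m²; P = 2y√(1+z²) = 2×1.84×3.162 = 11.64 m. Hydraulic radius R = A/P = 10.16/11.64 = 0.8728 m. Q_A = (1/0.013)·10.16·0.8728^(2/3)·√0.00089 = 21.29 m³/s.
Channel B: Flow area A = b·y = 7.31 × 4.78 = 34.94 m². Wetted perimeter P = b + 2y = 7.31 + 2×4.78 = 16.87 m. Hydraulic radius R = A/P = 34.94/16.87 = 2.071 m. Q_B = (1/0.013)·34.94·2.071^(2/3)·√0.00089 = 130.3 m³/s.
Q_A = 21.29 m³/s vs Q_B = 130.3 m³/s, so channel B carries more.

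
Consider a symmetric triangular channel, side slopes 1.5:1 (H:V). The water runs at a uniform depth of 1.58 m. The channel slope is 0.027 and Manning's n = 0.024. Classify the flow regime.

supercritical

For a triangular section with side slope z = 1.5: A = zy² = 1.5×1.58² = 3.745 m²; P = 2y√(1+z²) = 2×1.58×1.803 = 5.697 m.
Hydraulic radius R = A/P = 3.745/5.697 = 0.6573 m.
V = (1/n) R^(2/3) √S = (1/0.024) × 0.6573^(2/3) × √0.027 = 5.176 m/s. Hydraulic depth D_h = A/T = 3.745/4.74 = 0.79 m.
Froude number Fr = V/√(g·D_h) = 5.176/√(9.81×0.79) = 1.86, which is greater than 1, so the flow is supercritical.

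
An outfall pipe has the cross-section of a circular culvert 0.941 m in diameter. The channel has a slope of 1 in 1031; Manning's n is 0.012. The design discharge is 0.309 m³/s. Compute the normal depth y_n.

Manning's equation rearranged: A R^(2/3) = nQ / (1·√S) = 0.012 × 0.309 / (√0.0009699) = 0.1191.
At y = 0.53 m: A R^(2/3) = 0.1613 — high.
At y = 0.375 m: A R^(2/3) = 0.0887 — low.
At y = 0.442 m: A R^(2/3) = 0.119 — close enough.

y_n = 0.442 m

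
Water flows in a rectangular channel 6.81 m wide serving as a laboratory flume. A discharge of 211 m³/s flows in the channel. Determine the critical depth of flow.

For a rectangular channel, critical depth y_c = (q²/g)^(1/3) where q = Q/b = 211/6.81 = 30.98 m²/s.
So y_c = (30.98²/9.81)^(1/3) = 4.61 m.

y_c = 4.61 m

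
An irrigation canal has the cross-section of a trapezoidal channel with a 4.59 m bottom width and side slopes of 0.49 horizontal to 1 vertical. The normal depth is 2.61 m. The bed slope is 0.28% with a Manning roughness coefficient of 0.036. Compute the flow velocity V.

V = 1.9 m/s

With bottom width b = 4.59 m and side slope z = 0.49: A = (b + zy)y = (4.59 + 0.49×2.61)×2.61 = 15.32 m²; P = b + 2y√(1+z²) = 4.59 + 2×2.61×1.114 = 10.4 m.
Hydraulic radius R = A/P = 15.32/10.4 = 1.472 m.
From Manning's equation, V = (1/n) R^(2/3) S^(1/2) = (1/0.036) × 1.472^(2/3) × 0.0028^(1/2) = 1.9 m/s.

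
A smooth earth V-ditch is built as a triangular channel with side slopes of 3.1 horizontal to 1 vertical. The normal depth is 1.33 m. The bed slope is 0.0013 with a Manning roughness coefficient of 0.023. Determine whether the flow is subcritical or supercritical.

For a triangular section with side slope z = 3.1: A = zy² = 3.1×1.33² = 5.484 m²; P = 2y√(1+z²) = 2×1.33×3.257 = 8.664 m.
Hydraulic radius R = A/P = 5.484/8.664 = 0.6329 m.
V = (1/n) R^(2/3) √S = (1/0.023) × 0.6329^(2/3) × √0.0013 = 1.156 m/s. Hydraulic depth D_h = A/T = 5.484/8.246 = 0.665 m.
Froude number Fr = V/√(g·D_h) = 1.156/√(9.81×0.665) = 0.452, which is less than 1, so the flow is subcritical.

subcritical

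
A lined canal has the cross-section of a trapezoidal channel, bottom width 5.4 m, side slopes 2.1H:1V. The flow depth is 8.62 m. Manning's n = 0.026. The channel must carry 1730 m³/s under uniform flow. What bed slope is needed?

S = 0.00673

With bottom width b = 5.4 m and side slope z = 2.1: A = (b + zy)y = (5.4 + 2.1×8.62)×8.62 = 202.6 m²; P = b + 2y√(1+z²) = 5.4 + 2×8.62×2.326 = 45.5 m.
Hydraulic radius R = A/P = 202.6/45.5 = 4.453 m.
From Manning's equation, S = [nQ / (1 A R^(2/3))]² = [0.026 × 1730 / (1 × 202.6 × 4.453^(2/3))]² = 0.00673.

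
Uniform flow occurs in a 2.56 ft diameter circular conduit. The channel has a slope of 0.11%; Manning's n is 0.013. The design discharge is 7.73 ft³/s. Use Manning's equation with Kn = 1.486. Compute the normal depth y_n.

y_n = 1.33 ft

Manning's equation rearranged: A R^(2/3) = nQ / (1.486·√S) = 0.013 × 7.73 / (1.486 × √0.0011) = 2.039.
At y = 1.04 ft: A R^(2/3) = 1.325 — short.
At y = 1.55 ft: A R^(2/3) = 2.604 — over.
At y = 1.33 ft: A R^(2/3) = 2.039 — matches.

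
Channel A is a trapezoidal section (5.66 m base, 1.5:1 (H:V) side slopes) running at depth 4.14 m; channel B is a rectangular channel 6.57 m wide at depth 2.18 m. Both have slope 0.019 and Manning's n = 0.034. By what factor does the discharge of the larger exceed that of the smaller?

5.12

Channel A: With bottom width b = 5.66 m and side slope z = 1.5: A = (b + zy)y = (5.66 + 1.5×4.14)×4.14 = 49.14 m²; P = b + 2y√(1+z²) = 5.66 + 2×4.14×1.803 = 20.59 m. Hydraulic radius R = A/P = 49.14/20.59 = 2.387 m. Q_A = (1/0.034)·49.14·2.387^(2/3)·√0.019 = 355.8 m³/s.
Channel B: Flow area A = b·y = 6.57 × 2.18 = 14.32 m². Wetted perimeter P = b + 2y = 6.57 + 2×2.18 = 10.93 m. Hydraulic radius R = A/P = 14.32/10.93 = 1.31 m. Q_B = (1/0.034)·14.32·1.31^(2/3)·√0.019 = 69.53 m³/s.
The larger discharge is 355.8 m³/s and the smaller is 69.53 m³/s; the ratio is 5.12.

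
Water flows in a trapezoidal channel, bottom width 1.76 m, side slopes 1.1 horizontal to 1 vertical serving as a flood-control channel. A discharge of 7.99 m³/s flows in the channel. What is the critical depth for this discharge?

At critical depth, Q² T / (g A³) = 1, i.e. A³/T = Q²/g = 7.99²/9.81 = 6.508.
Try y = 1.13 m: A³/T = 9.203 — over.
Try y = 0.749 m: A³/T = 2.127 — short.
Try y = 1.03 m: A³/T = 6.572 — matches.

y_c = 1.03 m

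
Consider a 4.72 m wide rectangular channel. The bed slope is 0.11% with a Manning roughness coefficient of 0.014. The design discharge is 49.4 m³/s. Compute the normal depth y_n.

Manning's equation rearranged: A R^(2/3) = nQ / (1·√S) = 0.014 × 49.4 / (√0.0011) = 20.85.
At y = 4.21 m: A R^(2/3) = 26.18 — too large.
At y = 3.51 m: A R^(2/3) = 20.84 — ≈ 20.85.

y_n = 3.51 m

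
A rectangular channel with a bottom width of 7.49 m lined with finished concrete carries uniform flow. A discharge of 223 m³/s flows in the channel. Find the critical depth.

y_c = 4.49 m

For a rectangular channel, critical depth y_c = (q²/g)^(1/3) where q = Q/b = 223/7.49 = 29.77 m²/s.
So y_c = (29.77²/9.81)^(1/3) = 4.49 m.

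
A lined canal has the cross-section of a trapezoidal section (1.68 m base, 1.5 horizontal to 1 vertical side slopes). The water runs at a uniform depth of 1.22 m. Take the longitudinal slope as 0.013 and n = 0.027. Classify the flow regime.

supercritical

With bottom width b = 1.68 m and side slope z = 1.5: A = (b + zy)y = (1.68 + 1.5×1.22)×1.22 = 4.282 m²; P = b + 2y√(1+z²) = 1.68 + 2×1.22×1.803 = 6.079 m.
Hydraulic radius R = A/P = 4.282/6.079 = 0.7045 m.
V = (1/n) R^(2/3) √S = (1/0.027) × 0.7045^(2/3) × √0.013 = 3.343 m/s. Hydraulic depth D_h = A/T = 4.282/5.34 = 0.8019 m.
Froude number Fr = V/√(g·D_h) = 3.343/√(9.81×0.8019) = 1.19, which is greater than 1, so the flow is supercritical.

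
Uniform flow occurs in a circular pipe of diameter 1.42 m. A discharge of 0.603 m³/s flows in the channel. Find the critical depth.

y_c = 0.396 m

At critical depth, Q² T / (g A³) = 1, i.e. A³/T = Q²/g = 0.603²/9.81 = 0.03707.
Try y = 0.351 m: A³/T = 0.02309 — too small.
Try y = 0.44 m: A³/T = 0.05557 — too large.
Try y = 0.396 m: A³/T = 0.03693 — matches.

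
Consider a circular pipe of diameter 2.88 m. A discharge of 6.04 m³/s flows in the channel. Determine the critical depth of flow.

At critical depth, Q² T / (g A³) = 1, i.e. A³/T = Q²/g = 6.04²/9.81 = 3.719.
At y = 0.865 m: A³/T = 1.69 — low.
At y = 1.26 m: A³/T = 7.2 — high.
At y = 1.06 m: A³/T = 3.707 — matches.

y_c = 1.06 m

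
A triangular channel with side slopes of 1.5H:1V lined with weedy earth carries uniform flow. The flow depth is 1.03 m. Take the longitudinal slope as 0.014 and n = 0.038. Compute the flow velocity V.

For a triangular section with side slope z = 1.5: A = zy² = 1.5×1.03² = 1.591 m²; P = 2y√(1+z²) = 2×1.03×1.803 = 3.714 m.
Hydraulic radius R = A/P = 1.591/3.714 = 0.4285 m.
From Manning's equation, V = (1/n) R^(2/3) S^(1/2) = (1/0.038) × 0.4285^(2/3) × 0.014^(1/2) = 1.77 m/s.

V = 1.77 m/s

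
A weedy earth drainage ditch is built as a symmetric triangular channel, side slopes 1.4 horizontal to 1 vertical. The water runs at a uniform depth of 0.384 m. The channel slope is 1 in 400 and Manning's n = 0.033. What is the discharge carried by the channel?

Q = 0.0907 m³/s

For a triangular section with side slope z = 1.4: A = zy² = 1.4×0.384² = 0.2064 m²; P = 2y√(1+z²) = 2×0.384×1.72 = 1.321 m.
Hydraulic radius R = A/P = 0.2064/1.321 = 0.1562 m.
Manning's equation: Q = (1/n) A R^(2/3) S^(1/2) = (1/0.033) × 0.2064 × 0.1562^(2/3) × 0.0025^(1/2) = 0.0907 m³/s.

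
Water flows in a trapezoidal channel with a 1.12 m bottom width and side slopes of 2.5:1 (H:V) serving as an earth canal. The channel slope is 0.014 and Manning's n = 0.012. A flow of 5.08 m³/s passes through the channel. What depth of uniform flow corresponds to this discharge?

Manning's equation rearranged: A R^(2/3) = nQ / (1·√S) = 0.012 × 5.08 / (√0.014) = 0.5152.
Trying y = 0.371 m: A R^(2/3) = 0.2963 — short.
Trying y = 0.623 m: A R^(2/3) = 0.864 — over.
Trying y = 0.487 m: A R^(2/3) = 0.5149 — ≈ 0.5152.

y_n = 0.487 m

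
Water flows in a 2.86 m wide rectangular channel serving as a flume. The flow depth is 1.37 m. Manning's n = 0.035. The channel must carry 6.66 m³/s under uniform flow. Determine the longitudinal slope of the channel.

Flow area A = b·y = 2.86 × 1.37 = 3.918 m². Wetted perimeter P = b + 2y = 2.86 + 2×1.37 = 5.6 m.
Hydraulic radius R = A/P = 3.918/5.6 = 0.6997 m.
From Manning's equation, S = [nQ / (1 A R^(2/3))]² = [0.035 × 6.66 / (1 × 3.918 × 0.6997^(2/3))]² = 0.0057.

S = 0.0057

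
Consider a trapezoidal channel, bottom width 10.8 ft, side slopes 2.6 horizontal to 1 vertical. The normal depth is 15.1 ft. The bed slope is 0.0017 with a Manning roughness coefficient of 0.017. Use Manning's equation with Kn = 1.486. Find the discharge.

With bottom width b = 10.8 ft and side slope z = 2.6: A = (b + zy)y = (10.8 + 2.6×15.1)×15.1 = 755.9 ft²; P = b + 2y√(1+z²) = 10.8 + 2×15.1×2.786 = 94.93 ft.
Hydraulic radius R = A/P = 755.9/94.93 = 7.963 ft.
Manning's equation: Q = (1.486/n) A R^(2/3) S^(1/2) = (1.486/0.017) × 755.9 × 7.963^(2/3) × 0.0017^(1/2) = 10900 ft³/s.

Q = 10900 ft³/s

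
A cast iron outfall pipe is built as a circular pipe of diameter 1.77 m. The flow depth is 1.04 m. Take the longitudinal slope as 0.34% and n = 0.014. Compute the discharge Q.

For a circular section of diameter D = 1.77 m at depth y = 1.04 m, the central angle is θ = 2 arccos(1 − 2y/D) = 3.494 rad. Then A = (D²/8)(θ − sin θ) = 1.503 m² and P = Dθ/2 = 3.092 m.
Hydraulic radius R = A/P = 1.503/3.092 = 0.4862 m.
Manning's equation: Q = (1/n) A R^(2/3) S^(1/2) = (1/0.014) × 1.503 × 0.4862^(2/3) × 0.0034^(1/2) = 3.87 m³/s.

Q = 3.87 m³/s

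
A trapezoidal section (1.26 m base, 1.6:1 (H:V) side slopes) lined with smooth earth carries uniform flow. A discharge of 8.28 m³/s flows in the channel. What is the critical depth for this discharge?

At critical depth, Q² T / (g A³) = 1, i.e. A³/T = Q²/g = 8.28²/9.81 = 6.989.
Trying y = 1.17 m: A³/T = 9.833 — high.
Trying y = 0.914 m: A³/T = 3.681 — low.
Trying y = 1.07 m: A³/T = 6.866 — close enough.

y_c = 1.07 m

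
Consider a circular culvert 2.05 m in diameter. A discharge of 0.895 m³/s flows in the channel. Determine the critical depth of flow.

y_c = 0.438 m

At critical depth, Q² T / (g A³) = 1, i.e. A³/T = Q²/g = 0.895²/9.81 = 0.08165.
At y = 0.307 m: A³/T = 0.02031 — low.
At y = 0.438 m: A³/T = 0.08196 — close enough.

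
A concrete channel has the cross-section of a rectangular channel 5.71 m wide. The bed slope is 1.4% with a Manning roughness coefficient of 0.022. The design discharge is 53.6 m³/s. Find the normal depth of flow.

y_n = 1.68 m

Manning's equation rearranged: A R^(2/3) = nQ / (1·√S) = 0.022 × 53.6 / (√0.014) = 9.966.
Try y = 1.5 m: A R^(2/3) = 8.47 — low.
Try y = 1.93 m: A R^(2/3) = 12.11 — high.
Try y = 1.68 m: A R^(2/3) = 9.958 — matches.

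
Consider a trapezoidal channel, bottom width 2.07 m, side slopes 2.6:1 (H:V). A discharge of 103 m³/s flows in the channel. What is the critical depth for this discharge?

At critical depth, Q² T / (g A³) = 1, i.e. A³/T = Q²/g = 103²/9.81 = 1081.
Trying y = 3.4 m: A³/T = 2584 — too large.
Trying y = 2.8 m: A³/T = 1079 — matches.

y_c = 2.8 m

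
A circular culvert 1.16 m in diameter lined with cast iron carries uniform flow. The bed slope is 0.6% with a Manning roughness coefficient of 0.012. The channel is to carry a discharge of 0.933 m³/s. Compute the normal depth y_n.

Manning's equation rearranged: A R^(2/3) = nQ / (1·√S) = 0.012 × 0.933 / (√0.006) = 0.1445.
At y = 0.331 m: A R^(2/3) = 0.08227 — too small.
At y = 0.531 m: A R^(2/3) = 0.1988 — too large.
At y = 0.445 m: A R^(2/3) = 0.1445 — close enough.

y_n = 0.445 m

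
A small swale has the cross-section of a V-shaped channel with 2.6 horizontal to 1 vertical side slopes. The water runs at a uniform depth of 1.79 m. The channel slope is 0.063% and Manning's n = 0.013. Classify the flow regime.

subcritical

For a triangular section with side slope z = 2.6: A = zy² = 2.6×1.79² = 8.331 m²; P = 2y√(1+z²) = 2×1.79×2.786 = 9.973 m.
Hydraulic radius R = A/P = 8.331/9.973 = 0.8353 m.
V = (1/n) R^(2/3) √S = (1/0.013) × 0.8353^(2/3) × √0.00063 = 1.713 m/s. Hydraulic depth D_h = A/T = 8.331/9.308 = 0.895 m.
Froude number Fr = V/√(g·D_h) = 1.713/√(9.81×0.895) = 0.578, which is less than 1, so the flow is subcritical.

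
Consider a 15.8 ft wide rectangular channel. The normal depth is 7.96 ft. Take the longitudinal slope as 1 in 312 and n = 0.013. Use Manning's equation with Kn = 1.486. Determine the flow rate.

Q = 2040 ft³/s

Flow area A = b·y = 15.8 × 7.96 = 125.8 ft². Wetted perimeter P = b + 2y = 15.8 + 2×7.96 = 31.72 ft.
Hydraulic radius R = A/P = 125.8/31.72 = 3.965 ft.
Manning's equation: Q = (1.486/n) A R^(2/3) S^(1/2) = (1.486/0.013) × 125.8 × 3.965^(2/3) × 0.003205^(1/2) = 2040 ft³/s.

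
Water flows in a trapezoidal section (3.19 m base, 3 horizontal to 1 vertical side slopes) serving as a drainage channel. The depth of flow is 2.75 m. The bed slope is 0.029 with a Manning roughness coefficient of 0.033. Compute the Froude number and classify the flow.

With bottom width b = 3.19 m and side slope z = 3: A = (b + zy)y = (3.19 + 3×2.75)×2.75 = 31.46 m²; P = b + 2y√(1+z²) = 3.19 + 2×2.75×3.162 = 20.58 m.
Hydraulic radius R = A/P = 31.46/20.58 = 1.528 m.
V = (1/n) R^(2/3) √S = (1/0.033) × 1.528^(2/3) × √0.029 = 6.847 m/s. Hydraulic depth D_h = A/T = 31.46/19.69 = 1.598 m.
Froude number Fr = V/√(g·D_h) = 6.847/√(9.81×1.598) = 1.73, which is greater than 1, so the flow is supercritical.

supercritical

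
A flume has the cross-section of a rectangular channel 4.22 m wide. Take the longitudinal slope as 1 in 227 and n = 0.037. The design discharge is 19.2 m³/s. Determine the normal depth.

y_n = 2.36 m

Manning's equation rearranged: A R^(2/3) = nQ / (1·√S) = 0.037 × 19.2 / (√0.004405) = 10.7.
Try y = 2.56 m: A R^(2/3) = 11.9 — high.
Try y = 2.1 m: A R^(2/3) = 9.169 — low.
Try y = 2.36 m: A R^(2/3) = 10.7 — ≈ 10.7.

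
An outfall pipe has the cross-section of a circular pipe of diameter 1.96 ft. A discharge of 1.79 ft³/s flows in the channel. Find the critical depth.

y_c = 0.466 ft

At critical depth, Q² T / (g A³) = 1, i.e. A³/T = Q²/g = 1.79²/32.2 = 0.09951.
At y = 0.401 ft: A³/T = 0.05526 — low.
At y = 0.466 ft: A³/T = 0.09941 — ≈ 0.09951.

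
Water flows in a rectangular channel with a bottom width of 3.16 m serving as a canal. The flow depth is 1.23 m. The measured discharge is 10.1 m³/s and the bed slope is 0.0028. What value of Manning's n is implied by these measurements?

n = 0.0159

Flow area A = b·y = 3.16 × 1.23 = 3.887 m². Wetted perimeter P = b + 2y = 3.16 + 2×1.23 = 5.62 m.
Hydraulic radius R = A/P = 3.887/5.62 = 0.6916 m.
Rearranging Manning's equation: n = (1/Q) A R^(2/3) S^(1/2) = (1/10.1) × 3.887 × 0.6916^(2/3) × √0.0028 = 0.0159.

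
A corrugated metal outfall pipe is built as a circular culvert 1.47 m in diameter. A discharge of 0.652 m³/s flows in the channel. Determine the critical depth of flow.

y_c = 0.409 m

At critical depth, Q² T / (g A³) = 1, i.e. A³/T = Q²/g = 0.652²/9.81 = 0.04333.
At y = 0.503 m: A³/T = 0.09696 — over.
At y = 0.409 m: A³/T = 0.04351 — close enough.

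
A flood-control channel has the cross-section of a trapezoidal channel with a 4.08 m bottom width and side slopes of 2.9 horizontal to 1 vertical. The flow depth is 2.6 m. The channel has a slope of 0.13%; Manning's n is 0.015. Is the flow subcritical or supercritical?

With bottom width b = 4.08 m and side slope z = 2.9: A = (b + zy)y = (4.08 + 2.9×2.6)×2.6 = 30.21 m²; P = b + 2y√(1+z²) = 4.08 + 2×2.6×3.068 = 20.03 m.
Hydraulic radius R = A/P = 30.21/20.03 = 1.508 m.
V = (1/n) R^(2/3) √S = (1/0.015) × 1.508^(2/3) × √0.0013 = 3.161 m/s. Hydraulic depth D_h = A/T = 30.21/19.16 = 1.577 m.
Froude number Fr = V/√(g·D_h) = 3.161/√(9.81×1.577) = 0.804, which is less than 1, so the flow is subcritical.

subcritical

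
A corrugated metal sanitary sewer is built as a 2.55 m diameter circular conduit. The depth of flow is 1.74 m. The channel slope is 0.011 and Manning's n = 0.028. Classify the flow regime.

subcritical

For a circular section of diameter D = 2.55 m at depth y = 1.74 m, the central angle is θ = 2 arccos(1 − 2y/D) = 3.888 rad. Then A = (D²/8)(θ − sin θ) = 3.712 m² and P = Dθ/2 = 4.957 m.
Hydraulic radius R = A/P = 3.712/4.957 = 0.7489 m.
V = (1/n) R^(2/3) √S = (1/0.028) × 0.7489^(2/3) × √0.011 = 3.089 m/s. Hydraulic depth D_h = A/T = 3.712/2.374 = 1.564 m.
Froude number Fr = V/√(g·D_h) = 3.089/√(9.81×1.564) = 0.789, which is less than 1, so the flow is subcritical.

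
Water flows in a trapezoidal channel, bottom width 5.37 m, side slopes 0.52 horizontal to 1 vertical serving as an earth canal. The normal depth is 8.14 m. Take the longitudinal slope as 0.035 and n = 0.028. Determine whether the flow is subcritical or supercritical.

supercritical

With bottom width b = 5.37 m and side slope z = 0.52: A = (b + zy)y = (5.37 + 0.52×8.14)×8.14 = 78.17 m²; P = b + 2y√(1+z²) = 5.37 + 2×8.14×1.127 = 23.72 m.
Hydraulic radius R = A/P = 78.17/23.72 = 3.295 m.
V = (1/n) R^(2/3) √S = (1/0.028) × 3.295^(2/3) × √0.035 = 14.8 m/s. Hydraulic depth D_h = A/T = 78.17/13.84 = 5.65 m.
Froude number Fr = V/√(g·D_h) = 14.8/√(9.81×5.65) = 1.99, which is greater than 1, so the flow is supercritical.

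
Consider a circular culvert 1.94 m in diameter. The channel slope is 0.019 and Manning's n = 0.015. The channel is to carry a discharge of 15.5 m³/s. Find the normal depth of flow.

Manning's equation rearranged: A R^(2/3) = nQ / (1·√S) = 0.015 × 15.5 / (√0.019) = 1.687.
Try y = 1.06 m: A R^(2/3) = 1.057 — short.
Try y = 1.8 m: A R^(2/3) = 1.961 — over.
Try y = 1.47 m: A R^(2/3) = 1.684 — close enough.

y_n = 1.47 m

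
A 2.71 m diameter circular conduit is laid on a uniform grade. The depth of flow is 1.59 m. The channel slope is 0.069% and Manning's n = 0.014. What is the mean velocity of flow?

For a circular section of diameter D = 2.71 m at depth y = 1.59 m, the central angle is θ = 2 arccos(1 − 2y/D) = 3.49 rad. Then A = (D²/8)(θ − sin θ) = 3.518 m² and P = Dθ/2 = 4.729 m.
Hydraulic radius R = A/P = 3.518/4.729 = 0.7438 m.
From Manning's equation, V = (1/n) R^(2/3) S^(1/2) = (1/0.014) × 0.7438^(2/3) × 0.00069^(1/2) = 1.54 m/s.

V = 1.54 m/s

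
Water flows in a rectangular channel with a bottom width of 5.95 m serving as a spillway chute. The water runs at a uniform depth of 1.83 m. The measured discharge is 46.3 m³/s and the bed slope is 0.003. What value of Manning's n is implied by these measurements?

n = 0.014

Flow area A = b·y = 5.95 × 1.83 = 10.89 m². Wetted perimeter P = b + 2y = 5.95 + 2×1.83 = 9.61 m.
Hydraulic radius R = A/P = 10.89/9.61 = 1.133 m.
Rearranging Manning's equation: n = (1/Q) A R^(2/3) S^(1/2) = (1/46.3) × 10.89 × 1.133^(2/3) × √0.003 = 0.014.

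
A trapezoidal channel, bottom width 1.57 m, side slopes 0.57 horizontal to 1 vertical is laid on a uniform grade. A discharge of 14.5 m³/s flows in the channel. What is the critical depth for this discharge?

y_c = 1.67 m

At critical depth, Q² T / (g A³) = 1, i.e. A³/T = Q²/g = 14.5²/9.81 = 21.43.
Trying y = 1.98 m: A³/T = 39.86 — high.
Trying y = 1.67 m: A³/T = 21.5 — close enough.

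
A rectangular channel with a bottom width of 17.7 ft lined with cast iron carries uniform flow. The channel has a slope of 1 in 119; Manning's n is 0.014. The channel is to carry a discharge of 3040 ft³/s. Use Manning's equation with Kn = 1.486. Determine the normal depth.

Manning's equation rearranged: A R^(2/3) = nQ / (1.486·√S) = 0.014 × 3040 / (1.486 × √0.008403) = 312.4.
Try y = 8.62 ft: A R^(2/3) = 407.6 — too large.
Try y = 5.3 ft: A R^(2/3) = 208.6 — too small.
Try y = 7.08 ft: A R^(2/3) = 312.3 — matches.

y_n = 7.08 ft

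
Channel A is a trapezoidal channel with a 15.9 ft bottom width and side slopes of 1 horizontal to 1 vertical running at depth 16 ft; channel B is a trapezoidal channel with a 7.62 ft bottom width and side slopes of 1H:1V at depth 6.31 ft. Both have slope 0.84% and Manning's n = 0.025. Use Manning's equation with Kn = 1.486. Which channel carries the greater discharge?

channel A

Channel A: With bottom width b = 15.9 ft and side slope z = 1: A = (b + zy)y = (15.9 + 1×16)×16 = 510.4 ft²; P = b + 2y√(1+z²) = 15.9 + 2×16×1.414 = 61.15 ft. Hydraulic radius R = A/P = 510.4/61.15 = 8.346 ft. Q_A = (1.486/0.025)·510.4·8.346^(2/3)·√0.0084 = 11440 ft³/s.
Channel B: With bottom width b = 7.62 ft and side slope z = 1: A = (b + zy)y = (7.62 + 1×6.31)×6.31 = 87.9 ft²; P = b + 2y√(1+z²) = 7.62 + 2×6.31×1.414 = 25.47 ft. Hydraulic radius R = A/P = 87.9/25.47 = 3.451 ft. Q_B = (1.486/0.025)·87.9·3.451^(2/3)·√0.0084 = 1094 ft³/s.
Q_A = 11440 ft³/s vs Q_B = 1094 ft³/s, so channel A carries more.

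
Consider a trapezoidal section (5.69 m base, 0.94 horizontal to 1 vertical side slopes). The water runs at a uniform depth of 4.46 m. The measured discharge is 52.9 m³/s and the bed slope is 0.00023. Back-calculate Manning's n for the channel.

n = 0.023

With bottom width b = 5.69 m and side slope z = 0.94: A = (b + zy)y = (5.69 + 0.94×4.46)×4.46 = 44.08 m²; P = b + 2y√(1+z²) = 5.69 + 2×4.46×1.372 = 17.93 m.
Hydraulic radius R = A/P = 44.08/17.93 = 2.458 m.
Rearranging Manning's equation: n = (1/Q) A R^(2/3) S^(1/2) = (1/52.9) × 44.08 × 2.458^(2/3) × √0.00023 = 0.023.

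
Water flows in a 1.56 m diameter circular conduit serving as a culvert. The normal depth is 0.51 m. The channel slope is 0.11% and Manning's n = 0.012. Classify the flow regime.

For a circular section of diameter D = 1.56 m at depth y = 0.51 m, the central angle is θ = 2 arccos(1 − 2y/D) = 2.435 rad. Then A = (D²/8)(θ − sin θ) = 0.543 m² and P = Dθ/2 = 1.899 m.
Hydraulic radius R = A/P = 0.543/1.899 = 0.286 m.
V = (1/n) R^(2/3) √S = (1/0.012) × 0.286^(2/3) × √0.0011 = 1.2 m/s. Hydraulic depth D_h = A/T = 0.543/1.464 = 0.371 m.
Froude number Fr = V/√(g·D_h) = 1.2/√(9.81×0.371) = 0.629, which is less than 1, so the flow is subcritical.

subcritical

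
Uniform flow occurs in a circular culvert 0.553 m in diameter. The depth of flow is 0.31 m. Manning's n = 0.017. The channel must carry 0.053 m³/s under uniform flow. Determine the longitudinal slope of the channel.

For a circular section of diameter D = 0.553 m at depth y = 0.31 m, the central angle is θ = 2 arccos(1 − 2y/D) = 3.385 rad. Then A = (D²/8)(θ − sin θ) = 0.1386 m² and P = Dθ/2 = 0.9358 m.
Hydraulic radius R = A/P = 0.1386/0.9358 = 0.1481 m.
From Manning's equation, S = [nQ / (1 A R^(2/3))]² = [0.017 × 0.053 / (1 × 0.1386 × 0.1481^(2/3))]² = 0.00054.

S = 0.00054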